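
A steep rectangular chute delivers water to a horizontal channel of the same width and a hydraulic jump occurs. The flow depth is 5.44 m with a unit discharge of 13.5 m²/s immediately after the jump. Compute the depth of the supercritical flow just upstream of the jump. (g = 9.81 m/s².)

y₁ = 1.05 m

V₂ = q/y₂ = 13.5/5.44 = 2.48 m/s; Fr₂ = V₂/√(g·y₂) = 0.340.
From the momentum equation (using Fr₂), y₁/y₂ = ½[√(1 + 8Fr₂²) − 1] = ½[√1.923 − 1] = 0.193.
y₁ = 0.193 × 5.44 = 1.05 m.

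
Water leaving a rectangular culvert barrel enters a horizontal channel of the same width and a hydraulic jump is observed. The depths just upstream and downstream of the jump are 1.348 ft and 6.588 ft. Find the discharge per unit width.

For a rectangular channel the momentum equation gives q² = ½·g·y₁·y₂·(y₁ + y₂) = ½×32.2×1.348×6.588×7.936 = 1135.
q = √1135 = 33.68 ft²/s.

q = 33.68 ft²/s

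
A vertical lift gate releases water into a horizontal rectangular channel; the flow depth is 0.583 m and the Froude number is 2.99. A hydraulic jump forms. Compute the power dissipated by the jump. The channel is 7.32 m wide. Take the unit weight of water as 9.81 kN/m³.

Fr₁ = 2.99 (given).
By Bélanger, y₂/y₁ = ½[√(1 + 8Fr₁²) − 1] = ½[√72.52 − 1] = 3.76.
y₂ = 3.76 × 0.583 = 2.19 m.
Head loss: ΔE = (y₂ − y₁)³/(4y₁y₂) = (2.19 − 0.583)³/(4×0.583×2.19) = 4.16/5.11 = 0.814 m.
V₁ = Fr₁·√(g·y₁) = 2.99×√(9.81×0.583) = 7.15 m/s; q = V₁·y₁ = 4.17 m²/s. Q = q·b = 4.17 × 7.32 = 30.5 m³/s. P = γ·Q·ΔE = 9.81 × 30.5 × 0.814 = 244 kW.

P = 244 kW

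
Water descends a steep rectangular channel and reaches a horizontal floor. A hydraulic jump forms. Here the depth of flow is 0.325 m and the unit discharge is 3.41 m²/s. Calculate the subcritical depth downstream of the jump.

y₂ = 2.54 m

V₁ = q/y₁ = 3.41/0.325 = 10.5 m/s. Fr₁ = V₁/√(g·y₁) = 10.5/√(9.81×0.325) = 5.88.
Sequent-depth ratio: y₂/y₁ = ½[√(1 + 8Fr₁²) − 1] = ½[√277.2 − 1] = 7.83.
y₂ = 7.83 × 0.325 = 2.54 m.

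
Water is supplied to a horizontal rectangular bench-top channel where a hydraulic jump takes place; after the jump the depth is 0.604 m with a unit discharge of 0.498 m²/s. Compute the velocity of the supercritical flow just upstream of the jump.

V₁ = 4.28 m/s

V₂ = q/y₂ = 0.498/0.604 = 0.825 m/s; Fr₂ = V₂/√(g·y₂) = 0.339.
The Bélanger relation is symmetric: y₁/y₂ = ½[√(1 + 8Fr₂²) − 1] = ½[√1.918 − 1] = 0.192.
y₁ = 0.192 × 0.604 = 0.116 m.
V₁ = q/y₁ = 0.498/0.116 = 4.28 m/s.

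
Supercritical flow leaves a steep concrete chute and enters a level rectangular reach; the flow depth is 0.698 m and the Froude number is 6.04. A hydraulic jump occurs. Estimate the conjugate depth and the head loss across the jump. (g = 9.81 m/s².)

y₂ = 5.62 m; ΔE = 7.61 m

Fr₁ = 6.04 (given).
Bélanger equation: y₂/y₁ = ½[√(1 + 8Fr₁²) − 1] = ½[√292.9 − 1] = 8.06.
y₂ = 8.06 × 0.698 = 5.62 m.
V₁ = Fr₁·√(g·y₁) = 6.04×√(9.81×0.698) = 15.8 m/s; q = V₁·y₁ = 11.0 m²/s. V₂ = q/y₂ = 11.0/5.62 = 1.96 m/s. E₁ = y₁ + V₁²/2g = 13.4 m; E₂ = y₂ + V₂²/2g = 5.82 m. ΔE = E₁ − E₂ = 7.61 m.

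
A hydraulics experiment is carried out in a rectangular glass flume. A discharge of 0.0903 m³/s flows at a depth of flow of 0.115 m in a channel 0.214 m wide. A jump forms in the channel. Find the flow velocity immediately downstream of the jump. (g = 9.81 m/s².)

q = Q/b = 0.0903/0.214 = 0.422 m²/s; V₁ = q/y₁ = 3.67 m/s. Fr₁ = V₁/√(g·y₁) = 3.45.
From the momentum equation for a rectangular channel, y₂/y₁ = ½[√(1 + 8Fr₁²) − 1] = ½[√96.47 − 1] = 4.41.
y₂ = 4.41 × 0.115 = 0.507 m.
V₂ = q/y₂ = 0.422/0.507 = 0.832 m/s.

V₂ = 0.832 m/s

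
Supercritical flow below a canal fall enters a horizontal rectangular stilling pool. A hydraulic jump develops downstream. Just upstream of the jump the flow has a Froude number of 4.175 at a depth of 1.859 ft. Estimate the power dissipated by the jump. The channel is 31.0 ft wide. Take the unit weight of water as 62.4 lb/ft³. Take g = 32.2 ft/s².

P = 1568 hp

Fr₁ = 4.175 (given).
By Bélanger, y₂/y₁ = ½[√(1 + 8Fr₁²) − 1] = ½[√140.44 − 1] = 5.425.
y₂ = 5.425 × 1.859 = 10.09 ft.
Head loss: ΔE = (y₂ − y₁)³/(4y₁y₂) = (10.09 − 1.859)³/(4×1.859×10.09) = 556.8/75.00 = 7.424 ft.
V₁ = Fr₁·√(g·y₁) = 4.175×√(32.2×1.859) = 32.30 ft/s; q = V₁·y₁ = 60.05 ft²/s. Q = q·b = 60.05 × 31.0 = 1862 cfs. P = γ·Q·ΔE/550 = 62.4 × 1862 × 7.424 / 550 = 1568 hp.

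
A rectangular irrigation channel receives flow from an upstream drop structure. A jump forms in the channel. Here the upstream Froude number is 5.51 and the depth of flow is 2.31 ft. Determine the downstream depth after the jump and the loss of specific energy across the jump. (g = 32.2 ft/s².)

y₂ = 16.9 ft; ΔE = 19.8 ft

Fr₁ = 5.51 (given).
Sequent-depth ratio: y₂/y₁ = ½[√(1 + 8Fr₁²) − 1] = ½[√243.9 − 1] = 7.31.
y₂ = 7.31 × 2.31 = 16.9 ft.
Head loss: ΔE = (y₂ − y₁)³/(4y₁y₂) = (16.9 − 2.31)³/(4×2.31×16.9) = 3094/156 = 19.8 ft.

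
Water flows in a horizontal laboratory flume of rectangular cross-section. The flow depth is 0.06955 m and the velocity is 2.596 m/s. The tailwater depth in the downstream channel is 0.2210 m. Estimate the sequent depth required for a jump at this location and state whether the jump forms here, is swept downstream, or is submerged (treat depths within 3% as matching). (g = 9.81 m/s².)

y₂ = 0.2763 m; the jump is swept downstream

Fr₁ = V₁/√(g·y₁) = 2.596/√(9.81×0.06955) = 3.143.
By Bélanger, y₂/y₁ = ½[√(1 + 8Fr₁²) − 1] = ½[√80.019 − 1] = 3.973.
y₂ = 3.973 × 0.06955 = 0.2763 m.
Tailwater y_tw = 0.2210 m: y_tw < y₂, so the jump is swept downstream.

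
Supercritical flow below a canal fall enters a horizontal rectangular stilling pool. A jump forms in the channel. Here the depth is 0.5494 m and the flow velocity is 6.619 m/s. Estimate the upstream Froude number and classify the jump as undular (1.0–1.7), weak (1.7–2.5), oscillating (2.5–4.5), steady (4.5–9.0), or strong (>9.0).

Fr₁ = 2.851; oscillating jump

Fr₁ = V₁/√(g·y₁) = 6.619/√(9.81×0.5494) = 2.851.
Fr₁ = 2.851 lies in the oscillating range.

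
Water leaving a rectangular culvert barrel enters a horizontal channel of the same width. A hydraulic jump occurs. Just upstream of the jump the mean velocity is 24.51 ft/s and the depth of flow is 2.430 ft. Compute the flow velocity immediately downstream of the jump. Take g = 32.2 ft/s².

Fr₁ = V₁/√(g·y₁) = 24.51/√(32.2×2.430) = 2.771.
By Bélanger, y₂/y₁ = ½[√(1 + 8Fr₁²) − 1] = ½[√62.421 − 1] = 3.450.
y₂ = 3.450 × 2.430 = 8.384 ft.
q = V₁·y₁ = 24.51 × 2.430 = 59.56 ft²/s.
V₂ = q/y₂ = 59.56/8.384 = 7.104 ft/s.

V₂ = 7.104 ft/s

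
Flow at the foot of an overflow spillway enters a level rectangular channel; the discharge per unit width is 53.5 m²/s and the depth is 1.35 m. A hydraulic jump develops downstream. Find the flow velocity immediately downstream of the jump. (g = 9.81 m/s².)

V₁ = q/y₁ = 53.5/1.35 = 39.6 m/s. Fr₁ = V₁/√(g·y₁) = 39.6/√(9.81×1.35) = 10.9.
From the momentum equation for a rectangular channel, y₂/y₁ = ½[√(1 + 8Fr₁²) − 1] = ½[√949.7 − 1] = 14.9.
y₂ = 14.9 × 1.35 = 20.1 m.
V₂ = q/y₂ = 53.5/20.1 = 2.66 m/s.

V₂ = 2.66 m/s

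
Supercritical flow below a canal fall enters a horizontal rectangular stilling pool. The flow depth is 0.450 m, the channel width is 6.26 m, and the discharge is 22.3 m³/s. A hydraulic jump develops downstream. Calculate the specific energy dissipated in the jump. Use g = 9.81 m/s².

ΔE = 1.33 m

q = Q/b = 22.3/6.26 = 3.56 m²/s; V₁ = q/y₁ = 7.92 m/s. Fr₁ = V₁/√(g·y₁) = 3.77.
Bélanger equation: y₂/y₁ = ½[√(1 + 8Fr₁²) − 1] = ½[√114.6 − 1] = 4.85.
y₂ = 4.85 × 0.450 = 2.18 m.
V₂ = q/y₂ = 3.56/2.18 = 1.63 m/s. E₁ = y₁ + V₁²/2g = 3.64 m; E₂ = y₂ + V₂²/2g = 2.32 m. ΔE = E₁ − E₂ = 1.33 m.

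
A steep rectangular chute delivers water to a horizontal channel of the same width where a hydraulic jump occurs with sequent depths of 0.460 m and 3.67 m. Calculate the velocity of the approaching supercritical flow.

V₁ = 12.7 m/s

For a rectangular channel the momentum equation gives q² = ½·g·y₁·y₂·(y₁ + y₂) = ½×9.81×0.460×3.67×4.13 = 34.2.
q = √34.2 = 5.85 m²/s.
V₁ = q/y₁ = 5.85/0.460 = 12.7 m/s.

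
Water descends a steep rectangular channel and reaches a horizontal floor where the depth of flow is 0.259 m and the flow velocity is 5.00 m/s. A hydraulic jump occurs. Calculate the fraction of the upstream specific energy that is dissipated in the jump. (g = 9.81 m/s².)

Fr₁ = V₁/√(g·y₁) = 5.00/√(9.81×0.259) = 3.14.
Bélanger equation: y₂/y₁ = ½[√(1 + 8Fr₁²) − 1] = ½[√79.72 − 1] = 3.96.
y₂ = 3.96 × 0.259 = 1.03 m.
E₁ = y₁ + V₁²/2g = 1.53 m. ΔE = (y₂ − y₁)³/(4y₁y₂) = 0.425 m. ΔE/E₁ = 0.425/1.53 = 0.277.

ΔE/E₁ = 0.277 (27.7%)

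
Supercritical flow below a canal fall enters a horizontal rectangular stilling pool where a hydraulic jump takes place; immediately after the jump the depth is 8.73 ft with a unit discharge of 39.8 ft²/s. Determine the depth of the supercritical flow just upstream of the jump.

V₂ = q/y₂ = 39.8/8.73 = 4.56 ft/s; Fr₂ = V₂/√(g·y₂) = 0.272.
The Bélanger relation is symmetric: y₁/y₂ = ½[√(1 + 8Fr₂²) − 1] = ½[√1.592 − 1] = 0.131.
y₁ = 0.131 × 8.73 = 1.14 ft.

y₁ = 1.14 ft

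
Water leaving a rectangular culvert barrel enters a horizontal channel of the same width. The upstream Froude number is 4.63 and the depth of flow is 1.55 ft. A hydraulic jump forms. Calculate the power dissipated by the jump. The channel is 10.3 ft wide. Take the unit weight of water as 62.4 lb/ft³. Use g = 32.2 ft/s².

P = 492 hp

Fr₁ = 4.63 (given).
By Bélanger, y₂/y₁ = ½[√(1 + 8Fr₁²) − 1] = ½[√172.5 − 1] = 6.07.
y₂ = 6.07 × 1.55 = 9.40 ft.
Head loss: ΔE = (y₂ − y₁)³/(4y₁y₂) = (9.40 − 1.55)³/(4×1.55×9.40) = 484/58.3 = 8.31 ft.
V₁ = Fr₁·√(g·y₁) = 4.63×√(32.2×1.55) = 32.7 ft/s; q = V₁·y₁ = 50.7 ft²/s. Q = q·b = 50.7 × 10.3 = 522 cfs. P = γ·Q·ΔE/550 = 62.4 × 522 × 8.31 / 550 = 492 hp.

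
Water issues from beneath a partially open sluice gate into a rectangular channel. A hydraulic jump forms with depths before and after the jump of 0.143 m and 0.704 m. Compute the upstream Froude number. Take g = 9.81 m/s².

Fr₁ = 3.82

For a rectangular channel the momentum equation gives q² = ½·g·y₁·y₂·(y₁ + y₂) = ½×9.81×0.143×0.704×0.847 = 0.418.
q = √0.418 = 0.647 m²/s.
V₁ = q/y₁ = 4.52 m/s; Fr₁ = V₁/√(g·y₁) = 3.82.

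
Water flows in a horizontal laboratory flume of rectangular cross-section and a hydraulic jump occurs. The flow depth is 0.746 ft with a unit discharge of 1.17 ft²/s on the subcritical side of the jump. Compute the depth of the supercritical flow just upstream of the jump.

y₁ = 0.130 ft

V₂ = q/y₂ = 1.17/0.746 = 1.57 ft/s; Fr₂ = V₂/√(g·y₂) = 0.320.
From the momentum equation (using Fr₂), y₁/y₂ = ½[√(1 + 8Fr₂²) − 1] = ½[√1.819 − 1] = 0.174.
y₁ = 0.174 × 0.746 = 0.130 ft.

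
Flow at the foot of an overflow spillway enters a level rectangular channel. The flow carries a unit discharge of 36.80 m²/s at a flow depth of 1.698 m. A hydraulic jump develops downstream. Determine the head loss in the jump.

V₁ = q/y₁ = 36.80/1.698 = 21.67 m/s. Fr₁ = V₁/√(g·y₁) = 21.67/√(9.81×1.698) = 5.310.
Conjugate-depth relation: y₂/y₁ = ½[√(1 + 8Fr₁²) − 1] = ½[√226.58 − 1] = 7.026.
y₂ = 7.026 × 1.698 = 11.93 m.
Head loss: ΔE = (y₂ − y₁)³/(4y₁y₂) = (11.93 − 1.698)³/(4×1.698×11.93) = 1071/81.03 = 13.22 m.

ΔE = 13.22 m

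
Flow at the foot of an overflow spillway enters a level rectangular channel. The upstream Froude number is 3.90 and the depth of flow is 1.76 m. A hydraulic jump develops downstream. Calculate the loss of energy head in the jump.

Fr₁ = 3.90 (given).
By Bélanger, y₂/y₁ = ½[√(1 + 8Fr₁²) − 1] = ½[√122.7 − 1] = 5.04.
y₂ = 5.04 × 1.76 = 8.87 m.
V₁ = Fr₁·√(g·y₁) = 3.90×√(9.81×1.76) = 16.2 m/s; q = V₁·y₁ = 28.5 m²/s. V₂ = q/y₂ = 28.5/8.87 = 3.22 m/s. E₁ = y₁ + V₁²/2g = 15.1 m; E₂ = y₂ + V₂²/2g = 9.39 m. ΔE = E₁ − E₂ = 5.75 m.

ΔE = 5.75 m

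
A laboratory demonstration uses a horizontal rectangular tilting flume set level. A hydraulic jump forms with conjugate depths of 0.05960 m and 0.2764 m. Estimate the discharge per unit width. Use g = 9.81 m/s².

q = 0.1648 m²/s

For a rectangular channel the momentum equation gives q² = ½·g·y₁·y₂·(y₁ + y₂) = ½×9.81×0.05960×0.2764×0.3360 = 0.02715.
q = √0.02715 = 0.1648 m²/s.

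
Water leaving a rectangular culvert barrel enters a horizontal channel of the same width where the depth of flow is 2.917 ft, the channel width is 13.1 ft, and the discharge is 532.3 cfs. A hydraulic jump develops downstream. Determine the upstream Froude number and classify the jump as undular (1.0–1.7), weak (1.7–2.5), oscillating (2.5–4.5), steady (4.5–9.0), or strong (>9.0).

q = Q/b = 532.3/13.1 = 40.63 ft²/s; V₁ = q/y₁ = 13.93 ft/s. Fr₁ = V₁/√(g·y₁) = 1.437.
Fr₁ = 1.437 lies in the undular range.

Fr₁ = 1.437; undular jump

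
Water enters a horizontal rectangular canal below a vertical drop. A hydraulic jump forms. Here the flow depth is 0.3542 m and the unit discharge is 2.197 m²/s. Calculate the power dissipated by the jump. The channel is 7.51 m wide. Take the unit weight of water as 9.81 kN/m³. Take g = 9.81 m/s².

V₁ = q/y₁ = 2.197/0.3542 = 6.203 m/s. Fr₁ = V₁/√(g·y₁) = 6.203/√(9.81×0.3542) = 3.328.
Sequent-depth ratio: y₂/y₁ = ½[√(1 + 8Fr₁²) − 1] = ½[√89.580 − 1] = 4.232.
y₂ = 4.232 × 0.3542 = 1.499 m.
Head loss: ΔE = (y₂ − y₁)³/(4y₁y₂) = (1.499 − 0.3542)³/(4×0.3542×1.499) = 1.501/2.124 = 0.7066 m.
Q = q·b = 2.197 × 7.51 = 16.50 m³/s. P = γ·Q·ΔE = 9.81 × 16.50 × 0.7066 = 114.4 kW.

P = 114.4 kW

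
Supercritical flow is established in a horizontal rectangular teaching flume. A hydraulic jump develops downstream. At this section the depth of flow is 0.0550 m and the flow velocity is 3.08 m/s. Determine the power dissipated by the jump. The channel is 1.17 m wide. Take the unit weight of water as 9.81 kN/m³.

Fr₁ = V₁/√(g·y₁) = 3.08/√(9.81×0.0550) = 4.19.
By Bélanger, y₂/y₁ = ½[√(1 + 8Fr₁²) − 1] = ½[√141.7 − 1] = 5.45.
y₂ = 5.45 × 0.0550 = 0.300 m.
q = V₁·y₁ = 3.08 × 0.0550 = 0.169 m²/s. V₂ = q/y₂ = 0.169/0.300 = 0.565 m/s. E₁ = y₁ + V₁²/2g = 0.539 m; E₂ = y₂ + V₂²/2g = 0.316 m. ΔE = E₁ − E₂ = 0.222 m.
Q = q·b = 0.169 × 1.17 = 0.198 m³/s. P = γ·Q·ΔE = 9.81 × 0.198 × 0.222 = 0.432 kW.

P = 0.432 kW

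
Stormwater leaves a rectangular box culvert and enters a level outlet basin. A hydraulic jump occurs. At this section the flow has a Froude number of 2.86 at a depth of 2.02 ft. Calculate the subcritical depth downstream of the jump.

y₂ = 7.22 ft

Fr₁ = 2.86 (given).
By Bélanger, y₂/y₁ = ½[√(1 + 8Fr₁²) − 1] = ½[√66.44 − 1] = 3.58.
y₂ = 3.58 × 2.02 = 7.22 ft.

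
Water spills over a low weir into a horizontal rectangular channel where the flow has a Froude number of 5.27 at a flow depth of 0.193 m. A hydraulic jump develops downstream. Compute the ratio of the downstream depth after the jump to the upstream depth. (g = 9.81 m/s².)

y₂/y₁ = 6.97

Fr₁ = 5.27 (given).
By Bélanger, y₂/y₁ = ½[√(1 + 8Fr₁²) − 1] = ½[√223.2 − 1] = 6.97.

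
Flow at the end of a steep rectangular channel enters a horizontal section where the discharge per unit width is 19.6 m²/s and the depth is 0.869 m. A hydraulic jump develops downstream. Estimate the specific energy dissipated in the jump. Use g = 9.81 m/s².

V₁ = q/y₁ = 19.6/0.869 = 22.6 m/s. Fr₁ = V₁/√(g·y₁) = 22.6/√(9.81×0.869) = 7.72.
From the momentum equation for a rectangular channel, y₂/y₁ = ½[√(1 + 8Fr₁²) − 1] = ½[√478.4 − 1] = 10.4.
y₂ = 10.4 × 0.869 = 9.07 m.
Head loss: ΔE = (y₂ − y₁)³/(4y₁y₂) = (9.07 − 0.869)³/(4×0.869×9.07) = 551/31.5 = 17.5 m.

ΔE = 17.5 m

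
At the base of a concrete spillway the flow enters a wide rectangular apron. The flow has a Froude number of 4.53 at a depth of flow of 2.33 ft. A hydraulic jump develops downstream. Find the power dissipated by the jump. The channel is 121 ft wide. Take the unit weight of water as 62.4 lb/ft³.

Fr₁ = 4.53 (given).
Conjugate-depth relation: y₂/y₁ = ½[√(1 + 8Fr₁²) − 1] = ½[√165.2 − 1] = 5.93.
y₂ = 5.93 × 2.33 = 13.8 ft.
Head loss: ΔE = (y₂ − y₁)³/(4y₁y₂) = (13.8 − 2.33)³/(4×2.33×13.8) = 1512/129 = 11.7 ft.
V₁ = Fr₁·√(g·y₁) = 4.53×√(32.2×2.33) = 39.2 ft/s; q = V₁·y₁ = 91.4 ft²/s. Q = q·b = 91.4 × 121 = 11062 cfs. P = γ·Q·ΔE/550 = 62.4 × 11062 × 11.7 / 550 = 14746 hp.

P = 14746 hp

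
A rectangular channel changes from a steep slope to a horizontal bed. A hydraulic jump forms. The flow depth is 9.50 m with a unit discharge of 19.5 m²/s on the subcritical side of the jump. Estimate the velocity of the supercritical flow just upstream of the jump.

V₁ = 24.6 m/s

V₂ = q/y₂ = 19.5/9.50 = 2.05 m/s; Fr₂ = V₂/√(g·y₂) = 0.213.
Applying the sequent-depth relation in reverse, y₁/y₂ = ½[√(1 + 8Fr₂²) − 1] = ½[√1.362 − 1] = 0.0835.
y₁ = 0.0835 × 9.50 = 0.793 m.
V₁ = q/y₁ = 19.5/0.793 = 24.6 m/s.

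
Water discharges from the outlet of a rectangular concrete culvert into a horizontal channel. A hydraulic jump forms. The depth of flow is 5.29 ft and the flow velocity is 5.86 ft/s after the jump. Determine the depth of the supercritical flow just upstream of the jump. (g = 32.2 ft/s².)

Fr₂ = V₂/√(g·y₂) = 5.86/√(32.2×5.29) = 0.449.
Applying the sequent-depth relation in reverse, y₁/y₂ = ½[√(1 + 8Fr₂²) − 1] = ½[√2.613 − 1] = 0.308.
y₁ = 0.308 × 5.29 = 1.63 ft.

y₁ = 1.63 ft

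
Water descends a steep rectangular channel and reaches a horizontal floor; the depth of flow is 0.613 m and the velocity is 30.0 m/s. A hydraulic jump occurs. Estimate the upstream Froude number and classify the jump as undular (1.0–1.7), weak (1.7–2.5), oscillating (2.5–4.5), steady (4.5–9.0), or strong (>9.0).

Fr₁ = V₁/√(g·y₁) = 30.0/√(9.81×0.613) = 12.2.
Fr₁ = 12.2 lies in the strong range.

Fr₁ = 12.2; strong jump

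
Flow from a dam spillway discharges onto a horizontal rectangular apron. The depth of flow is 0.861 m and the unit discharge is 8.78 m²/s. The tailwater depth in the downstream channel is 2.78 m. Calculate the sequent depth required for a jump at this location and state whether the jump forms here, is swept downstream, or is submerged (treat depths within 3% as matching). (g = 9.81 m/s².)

V₁ = q/y₁ = 8.78/0.861 = 10.2 m/s. Fr₁ = V₁/√(g·y₁) = 10.2/√(9.81×0.861) = 3.51.
Sequent-depth ratio: y₂/y₁ = ½[√(1 + 8Fr₁²) − 1] = ½[√99.49 − 1] = 4.49.
y₂ = 4.49 × 0.861 = 3.86 m.
Tailwater y_tw = 2.78 m: y_tw < y₂, so the jump is swept downstream.

y₂ = 3.86 m; the jump is swept downstream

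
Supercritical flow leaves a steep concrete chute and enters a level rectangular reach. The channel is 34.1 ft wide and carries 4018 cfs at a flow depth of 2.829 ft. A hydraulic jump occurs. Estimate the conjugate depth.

q = Q/b = 4018/34.1 = 117.8 ft²/s; V₁ = q/y₁ = 41.65 ft/s. Fr₁ = V₁/√(g·y₁) = 4.364.
By Bélanger, y₂/y₁ = ½[√(1 + 8Fr₁²) − 1] = ½[√153.35 − 1] = 5.692.
y₂ = 5.692 × 2.829 = 16.10 ft.

y₂ = 16.10 ft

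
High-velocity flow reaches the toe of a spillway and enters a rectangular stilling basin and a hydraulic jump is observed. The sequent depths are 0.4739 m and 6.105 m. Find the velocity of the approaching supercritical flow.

V₁ = 20.39 m/s

For a rectangular channel the momentum equation gives q² = ½·g·y₁·y₂·(y₁ + y₂) = ½×9.81×0.4739×6.105×6.579 = 93.36.
q = √93.36 = 9.662 m²/s.
V₁ = q/y₁ = 9.662/0.4739 = 20.39 m/s.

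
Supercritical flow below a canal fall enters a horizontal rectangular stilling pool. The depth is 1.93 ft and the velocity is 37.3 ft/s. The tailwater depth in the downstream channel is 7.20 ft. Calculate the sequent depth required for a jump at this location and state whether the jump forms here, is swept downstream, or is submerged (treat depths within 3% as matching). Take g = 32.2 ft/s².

Fr₁ = V₁/√(g·y₁) = 37.3/√(32.2×1.93) = 4.73.
Conjugate-depth relation: y₂/y₁ = ½[√(1 + 8Fr₁²) − 1] = ½[√180.1 − 1] = 6.21.
y₂ = 6.21 × 1.93 = 12.0 ft.
Tailwater y_tw = 7.20 ft: y_tw < y₂, so the jump is swept downstream.

y₂ = 12.0 ft; the jump is swept downstream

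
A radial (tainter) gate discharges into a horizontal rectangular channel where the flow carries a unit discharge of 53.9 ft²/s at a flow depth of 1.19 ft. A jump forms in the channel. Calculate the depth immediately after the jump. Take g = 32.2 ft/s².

y₂ = 11.7 ft

V₁ = q/y₁ = 53.9/1.19 = 45.3 ft/s. Fr₁ = V₁/√(g·y₁) = 45.3/√(32.2×1.19) = 7.32.
Sequent-depth ratio: y₂/y₁ = ½[√(1 + 8Fr₁²) − 1] = ½[√429.3 − 1] = 9.86.
y₂ = 9.86 × 1.19 = 11.7 ft.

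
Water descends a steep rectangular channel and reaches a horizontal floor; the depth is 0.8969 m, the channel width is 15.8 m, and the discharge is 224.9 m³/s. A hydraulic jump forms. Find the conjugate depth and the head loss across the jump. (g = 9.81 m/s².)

q = Q/b = 224.9/15.8 = 14.23 m²/s; V₁ = q/y₁ = 15.87 m/s. Fr₁ = V₁/√(g·y₁) = 5.350.
Bélanger equation: y₂/y₁ = ½[√(1 + 8Fr₁²) − 1] = ½[√230.01 − 1] = 7.083.
y₂ = 7.083 × 0.8969 = 6.353 m.
V₂ = q/y₂ = 14.23/6.353 = 2.241 m/s. E₁ = y₁ + V₁²/2g = 13.73 m; E₂ = y₂ + V₂²/2g = 6.609 m. ΔE = E₁ − E₂ = 7.126 m.

y₂ = 6.353 m; ΔE = 7.126 m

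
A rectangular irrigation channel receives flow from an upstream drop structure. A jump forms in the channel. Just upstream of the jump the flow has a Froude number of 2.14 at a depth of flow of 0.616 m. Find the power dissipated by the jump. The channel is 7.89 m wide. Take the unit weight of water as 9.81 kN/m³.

Fr₁ = 2.14 (given).
Sequent-depth ratio: y₂/y₁ = ½[√(1 + 8Fr₁²) − 1] = ½[√37.64 − 1] = 2.57.
y₂ = 2.57 × 0.616 = 1.58 m.
V₁ = Fr₁·√(g·y₁) = 2.14×√(9.81×0.616) = 5.26 m/s; q = V₁·y₁ = 3.24 m²/s. V₂ = q/y₂ = 3.24/1.58 = 2.05 m/s. E₁ = y₁ + V₁²/2g = 2.03 m; E₂ = y₂ + V₂²/2g = 1.80 m. ΔE = E₁ − E₂ = 0.231 m.
Q = q·b = 3.24 × 7.89 = 25.6 m³/s. P = γ·Q·ΔE = 9.81 × 25.6 × 0.231 = 57.9 kW.

P = 57.9 kW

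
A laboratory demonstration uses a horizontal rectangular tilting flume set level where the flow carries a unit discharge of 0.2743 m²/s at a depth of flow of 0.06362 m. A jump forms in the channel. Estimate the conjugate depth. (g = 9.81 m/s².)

y₂ = 0.4603 m

V₁ = q/y₁ = 0.2743/0.06362 = 4.312 m/s. Fr₁ = V₁/√(g·y₁) = 4.312/√(9.81×0.06362) = 5.458.
Bélanger equation: y₂/y₁ = ½[√(1 + 8Fr₁²) − 1] = ½[√239.28 − 1] = 7.234.
y₂ = 7.234 × 0.06362 = 0.4603 m.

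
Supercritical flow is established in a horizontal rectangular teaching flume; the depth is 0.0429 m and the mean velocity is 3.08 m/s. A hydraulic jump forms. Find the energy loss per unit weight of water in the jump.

Fr₁ = V₁/√(g·y₁) = 3.08/√(9.81×0.0429) = 4.75.
By Bélanger, y₂/y₁ = ½[√(1 + 8Fr₁²) − 1] = ½[√181.3 − 1] = 6.23.
y₂ = 6.23 × 0.0429 = 0.267 m.
Head loss: ΔE = (y₂ − y₁)³/(4y₁y₂) = (0.267 − 0.0429)³/(4×0.0429×0.267) = 0.0113/0.0459 = 0.247 m.

ΔE = 0.247 m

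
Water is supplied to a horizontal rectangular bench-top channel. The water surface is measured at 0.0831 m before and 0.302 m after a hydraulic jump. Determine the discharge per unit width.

For a rectangular channel the momentum equation gives q² = ½·g·y₁·y₂·(y₁ + y₂) = ½×9.81×0.0831×0.302×0.385 = 0.0474.
q = √0.0474 = 0.218 m²/s.

q = 0.218 m²/s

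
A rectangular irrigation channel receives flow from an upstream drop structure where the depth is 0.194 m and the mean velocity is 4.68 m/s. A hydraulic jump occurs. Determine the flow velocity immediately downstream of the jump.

Fr₁ = V₁/√(g·y₁) = 4.68/√(9.81×0.194) = 3.39.
Conjugate-depth relation: y₂/y₁ = ½[√(1 + 8Fr₁²) − 1] = ½[√93.07 − 1] = 4.32.
y₂ = 4.32 × 0.194 = 0.839 m.
q = V₁·y₁ = 4.68 × 0.194 = 0.908 m²/s.
V₂ = q/y₂ = 0.908/0.839 = 1.08 m/s.

V₂ = 1.08 m/s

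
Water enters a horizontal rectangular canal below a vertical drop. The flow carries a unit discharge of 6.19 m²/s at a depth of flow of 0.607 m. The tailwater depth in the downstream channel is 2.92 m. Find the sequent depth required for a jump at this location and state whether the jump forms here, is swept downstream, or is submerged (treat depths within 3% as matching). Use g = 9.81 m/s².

V₁ = q/y₁ = 6.19/0.607 = 10.2 m/s. Fr₁ = V₁/√(g·y₁) = 10.2/√(9.81×0.607) = 4.18.
Conjugate-depth relation: y₂/y₁ = ½[√(1 + 8Fr₁²) − 1] = ½[√140.7 − 1] = 5.43.
y₂ = 5.43 × 0.607 = 3.30 m.
Tailwater y_tw = 2.92 m: y_tw < y₂, so the jump is swept downstream.

y₂ = 3.30 m; the jump is swept downstream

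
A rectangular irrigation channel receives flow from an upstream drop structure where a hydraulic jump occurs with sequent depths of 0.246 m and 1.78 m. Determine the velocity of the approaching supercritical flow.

For a rectangular channel the momentum equation gives q² = ½·g·y₁·y₂·(y₁ + y₂) = ½×9.81×0.246×1.78×2.03 = 4.35.
q = √4.35 = 2.09 m²/s.
V₁ = q/y₁ = 2.09/0.246 = 8.48 m/s.

V₁ = 8.48 m/s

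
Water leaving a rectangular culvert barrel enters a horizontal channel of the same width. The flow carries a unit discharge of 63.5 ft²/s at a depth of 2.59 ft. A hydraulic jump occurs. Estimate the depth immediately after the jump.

y₂ = 8.62 ft

V₁ = q/y₁ = 63.5/2.59 = 24.5 ft/s. Fr₁ = V₁/√(g·y₁) = 24.5/√(32.2×2.59) = 2.68.
Bélanger equation: y₂/y₁ = ½[√(1 + 8Fr₁²) − 1] = ½[√58.66 − 1] = 3.33.
y₂ = 3.33 × 2.59 = 8.62 ft.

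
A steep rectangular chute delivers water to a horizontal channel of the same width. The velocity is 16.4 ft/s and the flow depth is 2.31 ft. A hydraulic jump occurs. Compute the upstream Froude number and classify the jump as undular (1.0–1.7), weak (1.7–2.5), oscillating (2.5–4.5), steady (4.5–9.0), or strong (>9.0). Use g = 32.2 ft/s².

Fr₁ = 1.90; weak jump

Fr₁ = V₁/√(g·y₁) = 16.4/√(32.2×2.31) = 1.90.
Fr₁ = 1.90 lies in the weak range.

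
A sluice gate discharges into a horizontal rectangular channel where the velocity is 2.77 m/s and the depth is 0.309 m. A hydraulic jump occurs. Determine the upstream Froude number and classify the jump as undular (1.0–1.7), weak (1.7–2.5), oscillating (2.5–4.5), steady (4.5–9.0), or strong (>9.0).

Fr₁ = 1.59; undular jump

Fr₁ = V₁/√(g·y₁) = 2.77/√(9.81×0.309) = 1.59.
Fr₁ = 1.59 lies in the undular range.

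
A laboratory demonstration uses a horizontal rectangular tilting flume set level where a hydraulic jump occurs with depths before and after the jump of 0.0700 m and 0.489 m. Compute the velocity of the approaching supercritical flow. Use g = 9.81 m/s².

V₁ = 4.38 m/s

For a rectangular channel the momentum equation gives q² = ½·g·y₁·y₂·(y₁ + y₂) = ½×9.81×0.0700×0.489×0.559 = 0.0939.
q = √0.0939 = 0.306 m²/s.
V₁ = q/y₁ = 0.306/0.0700 = 4.38 m/s.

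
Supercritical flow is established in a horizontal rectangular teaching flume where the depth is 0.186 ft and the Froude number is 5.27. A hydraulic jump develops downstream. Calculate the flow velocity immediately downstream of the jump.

Fr₁ = 5.27 (given).
From the momentum equation for a rectangular channel, y₂/y₁ = ½[√(1 + 8Fr₁²) − 1] = ½[√223.2 − 1] = 6.97.
y₂ = 6.97 × 0.186 = 1.30 ft.
V₁ = Fr₁·√(g·y₁) = 5.27×√(32.2×0.186) = 12.9 ft/s; q = V₁·y₁ = 2.40 ft²/s.
V₂ = q/y₂ = 2.40/1.30 = 1.85 ft/s.

V₂ = 1.85 ft/s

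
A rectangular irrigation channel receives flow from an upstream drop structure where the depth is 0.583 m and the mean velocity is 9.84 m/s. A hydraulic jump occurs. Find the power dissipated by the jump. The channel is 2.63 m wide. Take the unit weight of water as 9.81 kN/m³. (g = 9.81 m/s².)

Fr₁ = V₁/√(g·y₁) = 9.84/√(9.81×0.583) = 4.11.
From the momentum equation for a rectangular channel, y₂/y₁ = ½[√(1 + 8Fr₁²) − 1] = ½[√136.4 − 1] = 5.34.
y₂ = 5.34 × 0.583 = 3.11 m.
q = V₁·y₁ = 9.84 × 0.583 = 5.74 m²/s. V₂ = q/y₂ = 5.74/3.11 = 1.84 m/s. E₁ = y₁ + V₁²/2g = 5.52 m; E₂ = y₂ + V₂²/2g = 3.29 m. ΔE = E₁ − E₂ = 2.23 m.
Q = q·b = 5.74 × 2.63 = 15.1 m³/s. P = γ·Q·ΔE = 9.81 × 15.1 × 2.23 = 330 kW.

P = 330 kW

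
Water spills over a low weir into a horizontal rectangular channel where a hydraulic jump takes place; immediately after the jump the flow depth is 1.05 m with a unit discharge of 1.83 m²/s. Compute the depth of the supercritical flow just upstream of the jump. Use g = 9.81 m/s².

V₂ = q/y₂ = 1.83/1.05 = 1.74 m/s; Fr₂ = V₂/√(g·y₂) = 0.543.
The Bélanger relation is symmetric: y₁/y₂ = ½[√(1 + 8Fr₂²) − 1] = ½[√3.359 − 1] = 0.416.
y₁ = 0.416 × 1.05 = 0.437 m.

y₁ = 0.437 m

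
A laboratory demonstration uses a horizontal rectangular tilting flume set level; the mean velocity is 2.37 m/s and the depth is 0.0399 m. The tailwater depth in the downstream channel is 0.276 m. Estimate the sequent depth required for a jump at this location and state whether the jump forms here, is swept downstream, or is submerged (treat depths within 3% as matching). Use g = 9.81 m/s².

y₂ = 0.195 m; the jump is submerged

Fr₁ = V₁/√(g·y₁) = 2.37/√(9.81×0.0399) = 3.79.
Conjugate-depth relation: y₂/y₁ = ½[√(1 + 8Fr₁²) − 1] = ½[√115.8 − 1] = 4.88.
y₂ = 4.88 × 0.0399 = 0.195 m.
Tailwater y_tw = 0.276 m: y_tw > y₂, so the jump is submerged.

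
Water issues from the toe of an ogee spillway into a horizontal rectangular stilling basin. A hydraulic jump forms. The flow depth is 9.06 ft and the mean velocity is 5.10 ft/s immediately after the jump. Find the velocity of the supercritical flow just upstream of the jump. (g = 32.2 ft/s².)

Fr₂ = V₂/√(g·y₂) = 5.10/√(32.2×9.06) = 0.299.
Since the conjugate-depth ratio holds either way, y₁/y₂ = ½[√(1 + 8Fr₂²) − 1] = ½[√1.713 − 1] = 0.154.
y₁ = 0.154 × 9.06 = 1.40 ft.
V₁ = q/y₁ = 46.2/1.40 = 33.0 ft/s.

V₁ = 33.0 ft/s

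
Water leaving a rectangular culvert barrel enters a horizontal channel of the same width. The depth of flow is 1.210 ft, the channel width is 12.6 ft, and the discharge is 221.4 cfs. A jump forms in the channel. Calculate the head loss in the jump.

q = Q/b = 221.4/12.6 = 17.57 ft²/s; V₁ = q/y₁ = 14.52 ft/s. Fr₁ = V₁/√(g·y₁) = 2.326.
By Bélanger, y₂/y₁ = ½[√(1 + 8Fr₁²) − 1] = ½[√44.300 − 1] = 2.828.
y₂ = 2.828 × 1.210 = 3.422 ft.
Head loss: ΔE = (y₂ − y₁)³/(4y₁y₂) = (3.422 − 1.210)³/(4×1.210×3.422) = 10.82/16.56 = 0.6533 ft.

ΔE = 0.6533 ft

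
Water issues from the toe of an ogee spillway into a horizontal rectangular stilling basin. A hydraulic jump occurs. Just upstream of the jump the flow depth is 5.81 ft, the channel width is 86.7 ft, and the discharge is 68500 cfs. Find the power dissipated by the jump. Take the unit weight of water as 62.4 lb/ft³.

P = 1651946 hp

q = Q/b = 68500/86.7 = 790 ft²/s; V₁ = q/y₁ = 136 ft/s. Fr₁ = V₁/√(g·y₁) = 9.94.
Sequent-depth ratio: y₂/y₁ = ½[√(1 + 8Fr₁²) − 1] = ½[√791.8 − 1] = 13.6.
y₂ = 13.6 × 5.81 = 78.8 ft.
V₂ = q/y₂ = 790/78.8 = 10.0 ft/s. E₁ = y₁ + V₁²/2g = 293 ft; E₂ = y₂ + V₂²/2g = 80.4 ft. ΔE = E₁ − E₂ = 213 ft.
P = γ·Q·ΔE/550 = 62.4 × 68500 × 213 / 550 = 1651946 hp.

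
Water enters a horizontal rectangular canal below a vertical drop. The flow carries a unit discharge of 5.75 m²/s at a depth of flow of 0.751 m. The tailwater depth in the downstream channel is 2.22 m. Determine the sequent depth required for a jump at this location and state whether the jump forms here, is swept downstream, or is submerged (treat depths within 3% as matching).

y₂ = 2.64 m; the jump is swept downstream

V₁ = q/y₁ = 5.75/0.751 = 7.66 m/s. Fr₁ = V₁/√(g·y₁) = 7.66/√(9.81×0.751) = 2.82.
Conjugate-depth relation: y₂/y₁ = ½[√(1 + 8Fr₁²) − 1] = ½[√64.66 − 1] = 3.52.
y₂ = 3.52 × 0.751 = 2.64 m.
Tailwater y_tw = 2.22 m: y_tw < y₂, so the jump is swept downstream.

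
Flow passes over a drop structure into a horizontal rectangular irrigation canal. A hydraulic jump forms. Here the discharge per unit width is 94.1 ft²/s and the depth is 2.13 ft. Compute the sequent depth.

y₂ = 15.0 ft

V₁ = q/y₁ = 94.1/2.13 = 44.2 ft/s. Fr₁ = V₁/√(g·y₁) = 44.2/√(32.2×2.13) = 5.33.
Bélanger equation: y₂/y₁ = ½[√(1 + 8Fr₁²) − 1] = ½[√228.7 − 1] = 7.06.
y₂ = 7.06 × 2.13 = 15.0 ft.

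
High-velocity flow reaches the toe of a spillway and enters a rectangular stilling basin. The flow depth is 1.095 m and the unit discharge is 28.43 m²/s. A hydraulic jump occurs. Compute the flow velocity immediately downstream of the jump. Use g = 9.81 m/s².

V₁ = q/y₁ = 28.43/1.095 = 25.96 m/s. Fr₁ = V₁/√(g·y₁) = 25.96/√(9.81×1.095) = 7.922.
Sequent-depth ratio: y₂/y₁ = ½[√(1 + 8Fr₁²) − 1] = ½[√503.03 − 1] = 10.71.
y₂ = 10.71 × 1.095 = 11.73 m.
V₂ = q/y₂ = 28.43/11.73 = 2.423 m/s.

V₂ = 2.423 m/s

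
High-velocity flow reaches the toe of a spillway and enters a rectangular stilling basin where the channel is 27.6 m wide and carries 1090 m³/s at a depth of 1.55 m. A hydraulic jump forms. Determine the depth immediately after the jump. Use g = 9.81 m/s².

y₂ = 13.6 m

q = Q/b = 1090/27.6 = 39.5 m²/s; V₁ = q/y₁ = 25.5 m/s. Fr₁ = V₁/√(g·y₁) = 6.53.
By Bélanger, y₂/y₁ = ½[√(1 + 8Fr₁²) − 1] = ½[√342.6 − 1] = 8.75.
y₂ = 8.75 × 1.55 = 13.6 m.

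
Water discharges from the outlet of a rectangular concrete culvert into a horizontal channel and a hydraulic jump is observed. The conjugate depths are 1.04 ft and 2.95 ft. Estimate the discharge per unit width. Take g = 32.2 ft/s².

q = 14.0 ft²/s

For a rectangular channel the momentum equation gives q² = ½·g·y₁·y₂·(y₁ + y₂) = ½×32.2×1.04×2.95×3.99 = 197.
q = √197 = 14.0 ft²/s.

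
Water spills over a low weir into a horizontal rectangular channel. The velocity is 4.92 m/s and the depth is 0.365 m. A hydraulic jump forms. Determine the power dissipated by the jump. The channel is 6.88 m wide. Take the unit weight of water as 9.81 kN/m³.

Fr₁ = V₁/√(g·y₁) = 4.92/√(9.81×0.365) = 2.60.
Sequent-depth ratio: y₂/y₁ = ½[√(1 + 8Fr₁²) − 1] = ½[√55.08 − 1] = 3.21.
y₂ = 3.21 × 0.365 = 1.17 m.
Head loss: ΔE = (y₂ − y₁)³/(4y₁y₂) = (1.17 − 0.365)³/(4×0.365×1.17) = 0.526/1.71 = 0.307 m.
q = V₁·y₁ = 4.92 × 0.365 = 1.80 m²/s. Q = q·b = 1.80 × 6.88 = 12.4 m³/s. P = γ·Q·ΔE = 9.81 × 12.4 × 0.307 = 37.2 kW.

P = 37.2 kW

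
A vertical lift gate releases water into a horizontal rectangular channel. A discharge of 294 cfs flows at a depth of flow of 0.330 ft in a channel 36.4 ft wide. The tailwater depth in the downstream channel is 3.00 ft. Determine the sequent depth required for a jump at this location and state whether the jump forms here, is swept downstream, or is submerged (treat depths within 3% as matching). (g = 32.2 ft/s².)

y₂ = 3.34 ft; the jump is swept downstream

q = Q/b = 294/36.4 = 8.08 ft²/s; V₁ = q/y₁ = 24.5 ft/s. Fr₁ = V₁/√(g·y₁) = 7.51.
Sequent-depth ratio: y₂/y₁ = ½[√(1 + 8Fr₁²) − 1] = ½[√452.0 − 1] = 10.1.
y₂ = 10.1 × 0.330 = 3.34 ft.
Tailwater y_tw = 3.00 ft: y_tw < y₂, so the jump is swept downstream.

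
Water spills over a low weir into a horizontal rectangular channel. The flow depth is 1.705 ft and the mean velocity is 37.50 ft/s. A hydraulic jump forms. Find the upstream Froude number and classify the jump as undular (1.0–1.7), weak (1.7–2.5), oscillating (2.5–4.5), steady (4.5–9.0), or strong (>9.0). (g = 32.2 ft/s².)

Fr₁ = V₁/√(g·y₁) = 37.50/√(32.2×1.705) = 5.061.
Fr₁ = 5.061 lies in the steady range.

Fr₁ = 5.061; steady jump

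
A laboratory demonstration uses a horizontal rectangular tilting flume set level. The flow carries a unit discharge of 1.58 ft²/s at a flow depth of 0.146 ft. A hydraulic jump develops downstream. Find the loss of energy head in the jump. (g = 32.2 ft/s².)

ΔE = 0.962 ft

V₁ = q/y₁ = 1.58/0.146 = 10.8 ft/s. Fr₁ = V₁/√(g·y₁) = 10.8/√(32.2×0.146) = 4.99.
Bélanger equation: y₂/y₁ = ½[√(1 + 8Fr₁²) − 1] = ½[√200.3 − 1] = 6.58.
y₂ = 6.58 × 0.146 = 0.960 ft.
Head loss: ΔE = (y₂ − y₁)³/(4y₁y₂) = (0.960 − 0.146)³/(4×0.146×0.960) = 0.540/0.561 = 0.962 ft.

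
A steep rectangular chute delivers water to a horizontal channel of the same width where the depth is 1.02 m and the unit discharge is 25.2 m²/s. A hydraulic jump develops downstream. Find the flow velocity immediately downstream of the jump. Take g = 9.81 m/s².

V₂ = 2.34 m/s

V₁ = q/y₁ = 25.2/1.02 = 24.7 m/s. Fr₁ = V₁/√(g·y₁) = 24.7/√(9.81×1.02) = 7.81.
Sequent-depth ratio: y₂/y₁ = ½[√(1 + 8Fr₁²) − 1] = ½[√489.0 − 1] = 10.6.
y₂ = 10.6 × 1.02 = 10.8 m.
V₂ = q/y₂ = 25.2/10.8 = 2.34 m/s.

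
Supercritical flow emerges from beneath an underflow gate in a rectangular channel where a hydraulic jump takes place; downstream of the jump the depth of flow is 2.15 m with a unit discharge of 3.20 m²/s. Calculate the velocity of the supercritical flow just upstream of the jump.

V₁ = 8.35 m/s

V₂ = q/y₂ = 3.20/2.15 = 1.49 m/s; Fr₂ = V₂/√(g·y₂) = 0.324.
Since the conjugate-depth ratio holds either way, y₁/y₂ = ½[√(1 + 8Fr₂²) − 1] = ½[√1.840 − 1] = 0.178.
y₁ = 0.178 × 2.15 = 0.383 m.
V₁ = q/y₁ = 3.20/0.383 = 8.35 m/s.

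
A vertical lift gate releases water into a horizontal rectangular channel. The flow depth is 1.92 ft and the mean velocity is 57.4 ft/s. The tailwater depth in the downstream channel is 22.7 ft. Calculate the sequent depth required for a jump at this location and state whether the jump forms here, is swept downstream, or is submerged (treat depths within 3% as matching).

y₂ = 18.9 ft; the jump is submerged

Fr₁ = V₁/√(g·y₁) = 57.4/√(32.2×1.92) = 7.30.
Sequent-depth ratio: y₂/y₁ = ½[√(1 + 8Fr₁²) − 1] = ½[√427.3 − 1] = 9.84.
y₂ = 9.84 × 1.92 = 18.9 ft.
Tailwater y_tw = 22.7 ft: y_tw > y₂, so the jump is submerged.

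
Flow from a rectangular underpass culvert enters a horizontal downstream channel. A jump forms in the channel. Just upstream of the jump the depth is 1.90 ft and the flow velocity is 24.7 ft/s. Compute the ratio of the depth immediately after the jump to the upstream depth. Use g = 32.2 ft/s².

Fr₁ = V₁/√(g·y₁) = 24.7/√(32.2×1.90) = 3.16.
Bélanger equation: y₂/y₁ = ½[√(1 + 8Fr₁²) − 1] = ½[√80.78 − 1] = 3.99.

y₂/y₁ = 3.99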